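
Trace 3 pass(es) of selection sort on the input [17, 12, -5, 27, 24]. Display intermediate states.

Pass 1: Select minimum -5 at index 2, swap -> [-5, 12, 17, 27, 24]
Pass 2: Select minimum 12 at index 1, swap -> [-5, 12, 17, 27, 24]
Pass 3: Select minimum 17 at index 2, swap -> [-5, 12, 17, 27, 24]


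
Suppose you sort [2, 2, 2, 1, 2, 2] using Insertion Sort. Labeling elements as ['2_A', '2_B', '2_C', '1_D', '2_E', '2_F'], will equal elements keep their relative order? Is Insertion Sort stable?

Trace Insertion Sort on the labeled array (the key is the number; the letter only tracks identity):
  Insert 2_B at index 1: [2_A, 2_B, 2_C, 1_D, 2_E, 2_F]
  Insert 2_C at index 2: [2_A, 2_B, 2_C, 1_D, 2_E, 2_F]
  Insert 1_D at index 0: [1_D, 2_A, 2_B, 2_C, 2_E, 2_F]
  Insert 2_E at index 4: [1_D, 2_A, 2_B, 2_C, 2_E, 2_F]
  Insert 2_F at index 5: [1_D, 2_A, 2_B, 2_C, 2_E, 2_F]
Final order: [1_D, 2_A, 2_B, 2_C, 2_E, 2_F]
Equal keys:
  value 2: originally 2_A, 2_B, 2_C, 2_E, 2_F; after sorting 2_A, 2_B, 2_C, 2_E, 2_F -> order preserved
All equal keys kept their original relative order. Insertion Sort is stable: elements are shifted only while they are strictly greater than the key, so a key is inserted after any equal elements already placed.
Answer: Stable


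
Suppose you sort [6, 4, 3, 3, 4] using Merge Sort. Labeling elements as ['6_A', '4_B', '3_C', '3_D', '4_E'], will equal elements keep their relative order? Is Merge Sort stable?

Trace Merge Sort on the labeled array (the key is the number; the letter only tracks identity):
  Merge [6_A] + [4_B] -> [4_B, 6_A]
  Merge [3_D] + [4_E] -> [3_D, 4_E]
  Merge [3_C] + [3_D, 4_E] -> [3_C, 3_D, 4_E]
  Merge [4_B, 6_A] + [3_C, 3_D, 4_E] -> [3_C, 3_D, 4_B, 4_E, 6_A]
Final order: [3_C, 3_D, 4_B, 4_E, 6_A]
Equal keys:
  value 3: originally 3_C, 3_D; after sorting 3_C, 3_D -> order preserved
  value 4: originally 4_B, 4_E; after sorting 4_B, 4_E -> order preserved
All equal keys kept their original relative order. Merge Sort is stable: when the heads of the two halves are equal the merge takes from the left half first.
Answer: Stable


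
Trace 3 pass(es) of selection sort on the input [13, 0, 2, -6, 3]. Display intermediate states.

Pass 1: Select minimum -6 at index 3, swap -> [-6, 0, 2, 13, 3]
Pass 2: Select minimum 0 at index 1, swap -> [-6, 0, 2, 13, 3]
Pass 3: Select minimum 2 at index 2, swap -> [-6, 0, 2, 13, 3]


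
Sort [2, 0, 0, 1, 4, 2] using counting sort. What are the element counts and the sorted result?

Count array: [2, 1, 2, 0, 1]
(count[i] = number of elements equal to i)
Cumulative count: [2, 3, 5, 5, 6]
Sorted: [0, 0, 1, 2, 2, 4]


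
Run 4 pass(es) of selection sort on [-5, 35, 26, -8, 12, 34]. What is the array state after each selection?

Pass 1: Select minimum -8 at index 3, swap -> [-8, 35, 26, -5, 12, 34]
Pass 2: Select minimum -5 at index 3, swap -> [-8, -5, 26, 35, 12, 34]
Pass 3: Select minimum 12 at index 4, swap -> [-8, -5, 12, 35, 26, 34]
Pass 4: Select minimum 26 at index 4, swap -> [-8, -5, 12, 26, 35, 34]


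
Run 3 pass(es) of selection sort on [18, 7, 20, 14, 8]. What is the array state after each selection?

Pass 1: Select minimum 7 at index 1, swap -> [7, 18, 20, 14, 8]
Pass 2: Select minimum 8 at index 4, swap -> [7, 8, 20, 14, 18]
Pass 3: Select minimum 14 at index 3, swap -> [7, 8, 14, 20, 18]


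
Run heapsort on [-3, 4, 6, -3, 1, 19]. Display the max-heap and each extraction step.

Build heap: [19, 4, 6, -3, 1, -3]
Extract 19: [6, 4, -3, -3, 1, 19]
Extract 6: [4, 1, -3, -3, 6, 19]
Extract 4: [1, -3, -3, 4, 6, 19]
Extract 1: [-3, -3, 1, 4, 6, 19]
Extract -3: [-3, -3, 1, 4, 6, 19]


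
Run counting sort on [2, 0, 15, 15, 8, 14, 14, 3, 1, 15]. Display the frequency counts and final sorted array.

Count array: [1, 1, 1, 1, 0, 0, 0, 0, 1, 0, 0, 0, 0, 0, 2, 3]
(count[i] = number of elements equal to i)
Cumulative count: [1, 2, 3, 4, 4, 4, 4, 4, 5, 5, 5, 5, 5, 5, 7, 10]
Sorted: [0, 1, 2, 3, 8, 14, 14, 15, 15, 15]


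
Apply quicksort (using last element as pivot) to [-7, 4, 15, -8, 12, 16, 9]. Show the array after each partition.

Partition 1: pivot=9 at index 3 -> [-7, 4, -8, 9, 12, 16, 15]
Partition 2: pivot=-8 at index 0 -> [-8, 4, -7, 9, 12, 16, 15]
Partition 3: pivot=-7 at index 1 -> [-8, -7, 4, 9, 12, 16, 15]
Partition 4: pivot=15 at index 5 -> [-8, -7, 4, 9, 12, 15, 16]


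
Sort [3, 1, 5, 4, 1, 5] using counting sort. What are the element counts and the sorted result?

Count array: [0, 2, 0, 1, 1, 2]
(count[i] = number of elements equal to i)
Cumulative count: [0, 2, 2, 3, 4, 6]
Sorted: [1, 1, 3, 4, 5, 5]


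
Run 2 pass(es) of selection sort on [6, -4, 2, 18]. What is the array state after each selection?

Pass 1: Select minimum -4 at index 1, swap -> [-4, 6, 2, 18]
Pass 2: Select minimum 2 at index 2, swap -> [-4, 2, 6, 18]


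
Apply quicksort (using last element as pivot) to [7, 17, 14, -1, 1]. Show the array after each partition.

Partition 1: pivot=1 at index 1 -> [-1, 1, 14, 7, 17]
Partition 2: pivot=17 at index 4 -> [-1, 1, 14, 7, 17]
Partition 3: pivot=7 at index 2 -> [-1, 1, 7, 14, 17]


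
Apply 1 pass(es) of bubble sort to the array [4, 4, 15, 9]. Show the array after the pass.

After pass 1: [4, 4, 9, 15] (1 swaps)
Total swaps: 1


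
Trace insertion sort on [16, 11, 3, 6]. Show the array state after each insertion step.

First element 16 is already 'sorted'
Insert 11: shifted 1 elements -> [11, 16, 3, 6]
Insert 3: shifted 2 elements -> [3, 11, 16, 6]
Insert 6: shifted 2 elements -> [3, 6, 11, 16]


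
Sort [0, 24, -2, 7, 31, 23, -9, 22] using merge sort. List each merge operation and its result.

Divide and conquer:
  Merge [0] + [24] -> [0, 24]
  Merge [-2] + [7] -> [-2, 7]
  Merge [0, 24] + [-2, 7] -> [-2, 0, 7, 24]
  Merge [31] + [23] -> [23, 31]
  Merge [-9] + [22] -> [-9, 22]
  Merge [23, 31] + [-9, 22] -> [-9, 22, 23, 31]
  Merge [-2, 0, 7, 24] + [-9, 22, 23, 31] -> [-9, -2, 0, 7, 22, 23, 24, 31]


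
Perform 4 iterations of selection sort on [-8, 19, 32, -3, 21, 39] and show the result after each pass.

Pass 1: Select minimum -8 at index 0, swap -> [-8, 19, 32, -3, 21, 39]
Pass 2: Select minimum -3 at index 3, swap -> [-8, -3, 32, 19, 21, 39]
Pass 3: Select minimum 19 at index 3, swap -> [-8, -3, 19, 32, 21, 39]
Pass 4: Select minimum 21 at index 4, swap -> [-8, -3, 19, 21, 32, 39]


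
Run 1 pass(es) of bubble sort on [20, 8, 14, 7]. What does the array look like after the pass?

After pass 1: [8, 14, 7, 20] (3 swaps)
Total swaps: 3


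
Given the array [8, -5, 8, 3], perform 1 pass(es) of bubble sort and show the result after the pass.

After pass 1: [-5, 8, 3, 8] (2 swaps)
Total swaps: 2


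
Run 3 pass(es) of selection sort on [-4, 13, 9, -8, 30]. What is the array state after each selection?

Pass 1: Select minimum -8 at index 3, swap -> [-8, 13, 9, -4, 30]
Pass 2: Select minimum -4 at index 3, swap -> [-8, -4, 9, 13, 30]
Pass 3: Select minimum 9 at index 2, swap -> [-8, -4, 9, 13, 30]


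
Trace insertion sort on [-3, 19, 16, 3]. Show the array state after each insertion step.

First element -3 is already 'sorted'
Insert 19: shifted 0 elements -> [-3, 19, 16, 3]
Insert 16: shifted 1 elements -> [-3, 16, 19, 3]
Insert 3: shifted 2 elements -> [-3, 3, 16, 19]


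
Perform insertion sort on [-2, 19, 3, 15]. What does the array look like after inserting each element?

First element -2 is already 'sorted'
Insert 19: shifted 0 elements -> [-2, 19, 3, 15]
Insert 3: shifted 1 elements -> [-2, 3, 19, 15]
Insert 15: shifted 1 elements -> [-2, 3, 15, 19]


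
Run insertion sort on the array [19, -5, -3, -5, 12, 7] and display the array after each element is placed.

First element 19 is already 'sorted'
Insert -5: shifted 1 elements -> [-5, 19, -3, -5, 12, 7]
Insert -3: shifted 1 elements -> [-5, -3, 19, -5, 12, 7]
Insert -5: shifted 2 elements -> [-5, -5, -3, 19, 12, 7]
Insert 12: shifted 1 elements -> [-5, -5, -3, 12, 19, 7]
Insert 7: shifted 2 elements -> [-5, -5, -3, 7, 12, 19]


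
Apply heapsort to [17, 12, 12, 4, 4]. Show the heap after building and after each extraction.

Build heap: [17, 12, 12, 4, 4]
Extract 17: [12, 4, 12, 4, 17]
Extract 12: [12, 4, 4, 12, 17]
Extract 12: [4, 4, 12, 12, 17]
Extract 4: [4, 4, 12, 12, 17]


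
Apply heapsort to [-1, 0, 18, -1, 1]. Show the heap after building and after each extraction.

Build heap: [18, 1, -1, -1, 0]
Extract 18: [1, 0, -1, -1, 18]
Extract 1: [0, -1, -1, 1, 18]
Extract 0: [-1, -1, 0, 1, 18]
Extract -1: [-1, -1, 0, 1, 18]


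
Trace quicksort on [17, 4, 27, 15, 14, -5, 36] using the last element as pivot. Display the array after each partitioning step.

Partition 1: pivot=36 at index 6 -> [17, 4, 27, 15, 14, -5, 36]
Partition 2: pivot=-5 at index 0 -> [-5, 4, 27, 15, 14, 17, 36]
Partition 3: pivot=17 at index 4 -> [-5, 4, 15, 14, 17, 27, 36]
Partition 4: pivot=14 at index 2 -> [-5, 4, 14, 15, 17, 27, 36]


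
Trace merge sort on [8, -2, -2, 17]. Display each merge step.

Divide and conquer:
  Merge [8] + [-2] -> [-2, 8]
  Merge [-2] + [17] -> [-2, 17]
  Merge [-2, 8] + [-2, 17] -> [-2, -2, 8, 17]


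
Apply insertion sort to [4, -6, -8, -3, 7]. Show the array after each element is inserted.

First element 4 is already 'sorted'
Insert -6: shifted 1 elements -> [-6, 4, -8, -3, 7]
Insert -8: shifted 2 elements -> [-8, -6, 4, -3, 7]
Insert -3: shifted 1 elements -> [-8, -6, -3, 4, 7]
Insert 7: shifted 0 elements -> [-8, -6, -3, 4, 7]


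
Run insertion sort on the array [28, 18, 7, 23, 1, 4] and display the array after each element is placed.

First element 28 is already 'sorted'
Insert 18: shifted 1 elements -> [18, 28, 7, 23, 1, 4]
Insert 7: shifted 2 elements -> [7, 18, 28, 23, 1, 4]
Insert 23: shifted 1 elements -> [7, 18, 23, 28, 1, 4]
Insert 1: shifted 4 elements -> [1, 7, 18, 23, 28, 4]
Insert 4: shifted 4 elements -> [1, 4, 7, 18, 23, 28]


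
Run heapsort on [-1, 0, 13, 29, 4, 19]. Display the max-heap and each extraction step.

Build heap: [29, 4, 19, 0, -1, 13]
Extract 29: [19, 4, 13, 0, -1, 29]
Extract 19: [13, 4, -1, 0, 19, 29]
Extract 13: [4, 0, -1, 13, 19, 29]
Extract 4: [0, -1, 4, 13, 19, 29]
Extract 0: [-1, 0, 4, 13, 19, 29]


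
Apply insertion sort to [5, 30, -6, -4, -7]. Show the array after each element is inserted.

First element 5 is already 'sorted'
Insert 30: shifted 0 elements -> [5, 30, -6, -4, -7]
Insert -6: shifted 2 elements -> [-6, 5, 30, -4, -7]
Insert -4: shifted 2 elements -> [-6, -4, 5, 30, -7]
Insert -7: shifted 4 elements -> [-7, -6, -4, 5, 30]


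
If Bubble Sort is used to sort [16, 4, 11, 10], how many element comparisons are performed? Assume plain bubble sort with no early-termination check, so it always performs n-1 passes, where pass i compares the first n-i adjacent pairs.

Pass 1: compare adjacent pairs (0,1)..(2,3) = 3 comparison(s), 3 swap(s) -> [4, 11, 10, 16]
Pass 2: compare adjacent pairs (0,1)..(1,2) = 2 comparison(s), 1 swap(s) -> [4, 10, 11, 16]
Pass 3: compare adjacent pairs (0,1)..(0,1) = 1 comparison(s), 0 swap(s) -> [4, 10, 11, 16]
Total comparisons: 3 + 2 + 1 = 6


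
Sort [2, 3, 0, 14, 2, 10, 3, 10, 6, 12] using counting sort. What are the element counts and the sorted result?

Count array: [1, 0, 2, 2, 0, 0, 1, 0, 0, 0, 2, 0, 1, 0, 1]
(count[i] = number of elements equal to i)
Cumulative count: [1, 1, 3, 5, 5, 5, 6, 6, 6, 6, 8, 8, 9, 9, 10]
Sorted: [0, 2, 2, 3, 3, 6, 10, 10, 12, 14]


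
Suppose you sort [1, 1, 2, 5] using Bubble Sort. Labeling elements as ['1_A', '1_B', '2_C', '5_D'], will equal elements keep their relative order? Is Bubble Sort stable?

Trace Bubble Sort on the labeled array (the key is the number; the letter only tracks identity):
  After pass 1: [1_A, 1_B, 2_C, 5_D] (no swaps, done)
Final order: [1_A, 1_B, 2_C, 5_D]
Equal keys:
  value 1: originally 1_A, 1_B; after sorting 1_A, 1_B -> order preserved
All equal keys kept their original relative order. Bubble Sort is stable: it only swaps adjacent elements when the left one is strictly greater, so equal keys never move past each other.
Answer: Stable


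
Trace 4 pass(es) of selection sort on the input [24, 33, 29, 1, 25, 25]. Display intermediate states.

Pass 1: Select minimum 1 at index 3, swap -> [1, 33, 29, 24, 25, 25]
Pass 2: Select minimum 24 at index 3, swap -> [1, 24, 29, 33, 25, 25]
Pass 3: Select minimum 25 at index 4, swap -> [1, 24, 25, 33, 29, 25]
Pass 4: Select minimum 25 at index 5, swap -> [1, 24, 25, 25, 29, 33]


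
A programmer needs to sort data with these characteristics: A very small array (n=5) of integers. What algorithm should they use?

Best choice: Insertion sort
Reason: For tiny inputs the O(n^2) overhead is negligible and insertion sort has minimal constant factors


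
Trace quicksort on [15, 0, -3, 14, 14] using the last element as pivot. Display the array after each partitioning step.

Partition 1: pivot=14 at index 3 -> [0, -3, 14, 14, 15]
Partition 2: pivot=14 at index 2 -> [0, -3, 14, 14, 15]
Partition 3: pivot=-3 at index 0 -> [-3, 0, 14, 14, 15]


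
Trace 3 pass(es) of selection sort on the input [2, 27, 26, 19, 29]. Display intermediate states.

Pass 1: Select minimum 2 at index 0, swap -> [2, 27, 26, 19, 29]
Pass 2: Select minimum 19 at index 3, swap -> [2, 19, 26, 27, 29]
Pass 3: Select minimum 26 at index 2, swap -> [2, 19, 26, 27, 29]


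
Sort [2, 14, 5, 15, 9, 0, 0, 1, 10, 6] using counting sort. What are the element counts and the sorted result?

Count array: [2, 1, 1, 0, 0, 1, 1, 0, 0, 1, 1, 0, 0, 0, 1, 1]
(count[i] = number of elements equal to i)
Cumulative count: [2, 3, 4, 4, 4, 5, 6, 6, 6, 7, 8, 8, 8, 8, 9, 10]
Sorted: [0, 0, 1, 2, 5, 6, 9, 10, 14, 15]


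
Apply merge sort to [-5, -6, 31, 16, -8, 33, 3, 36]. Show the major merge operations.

Divide and conquer:
  Merge [-5] + [-6] -> [-6, -5]
  Merge [31] + [16] -> [16, 31]
  Merge [-6, -5] + [16, 31] -> [-6, -5, 16, 31]
  Merge [-8] + [33] -> [-8, 33]
  Merge [3] + [36] -> [3, 36]
  Merge [-8, 33] + [3, 36] -> [-8, 3, 33, 36]
  Merge [-6, -5, 16, 31] + [-8, 3, 33, 36] -> [-8, -6, -5, 3, 16, 31, 33, 36]


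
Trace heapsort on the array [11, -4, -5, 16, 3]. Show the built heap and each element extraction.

Build heap: [16, 11, -5, -4, 3]
Extract 16: [11, 3, -5, -4, 16]
Extract 11: [3, -4, -5, 11, 16]
Extract 3: [-4, -5, 3, 11, 16]
Extract -4: [-5, -4, 3, 11, 16]


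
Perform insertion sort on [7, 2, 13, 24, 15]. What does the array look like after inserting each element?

First element 7 is already 'sorted'
Insert 2: shifted 1 elements -> [2, 7, 13, 24, 15]
Insert 13: shifted 0 elements -> [2, 7, 13, 24, 15]
Insert 24: shifted 0 elements -> [2, 7, 13, 24, 15]
Insert 15: shifted 1 elements -> [2, 7, 13, 15, 24]


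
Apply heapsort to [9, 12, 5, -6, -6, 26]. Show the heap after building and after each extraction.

Build heap: [26, 12, 9, -6, -6, 5]
Extract 26: [12, 5, 9, -6, -6, 26]
Extract 12: [9, 5, -6, -6, 12, 26]
Extract 9: [5, -6, -6, 9, 12, 26]
Extract 5: [-6, -6, 5, 9, 12, 26]
Extract -6: [-6, -6, 5, 9, 12, 26]


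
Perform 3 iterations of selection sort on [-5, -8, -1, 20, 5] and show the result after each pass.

Pass 1: Select minimum -8 at index 1, swap -> [-8, -5, -1, 20, 5]
Pass 2: Select minimum -5 at index 1, swap -> [-8, -5, -1, 20, 5]
Pass 3: Select minimum -1 at index 2, swap -> [-8, -5, -1, 20, 5]


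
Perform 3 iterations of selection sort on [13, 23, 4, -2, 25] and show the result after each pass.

Pass 1: Select minimum -2 at index 3, swap -> [-2, 23, 4, 13, 25]
Pass 2: Select minimum 4 at index 2, swap -> [-2, 4, 23, 13, 25]
Pass 3: Select minimum 13 at index 3, swap -> [-2, 4, 13, 23, 25]


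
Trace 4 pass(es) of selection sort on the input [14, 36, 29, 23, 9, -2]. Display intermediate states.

Pass 1: Select minimum -2 at index 5, swap -> [-2, 36, 29, 23, 9, 14]
Pass 2: Select minimum 9 at index 4, swap -> [-2, 9, 29, 23, 36, 14]
Pass 3: Select minimum 14 at index 5, swap -> [-2, 9, 14, 23, 36, 29]
Pass 4: Select minimum 23 at index 3, swap -> [-2, 9, 14, 23, 36, 29]


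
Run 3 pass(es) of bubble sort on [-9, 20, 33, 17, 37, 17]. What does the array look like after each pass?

After pass 1: [-9, 20, 17, 33, 17, 37] (2 swaps)
After pass 2: [-9, 17, 20, 17, 33, 37] (2 swaps)
After pass 3: [-9, 17, 17, 20, 33, 37] (1 swaps)
Total swaps: 5


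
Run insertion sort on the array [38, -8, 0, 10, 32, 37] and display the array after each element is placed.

First element 38 is already 'sorted'
Insert -8: shifted 1 elements -> [-8, 38, 0, 10, 32, 37]
Insert 0: shifted 1 elements -> [-8, 0, 38, 10, 32, 37]
Insert 10: shifted 1 elements -> [-8, 0, 10, 38, 32, 37]
Insert 32: shifted 1 elements -> [-8, 0, 10, 32, 38, 37]
Insert 37: shifted 1 elements -> [-8, 0, 10, 32, 37, 38]


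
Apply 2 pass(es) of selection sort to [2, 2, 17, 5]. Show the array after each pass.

Pass 1: Select minimum 2 at index 0, swap -> [2, 2, 17, 5]
Pass 2: Select minimum 2 at index 1, swap -> [2, 2, 17, 5]


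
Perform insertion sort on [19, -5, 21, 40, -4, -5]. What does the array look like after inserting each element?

First element 19 is already 'sorted'
Insert -5: shifted 1 elements -> [-5, 19, 21, 40, -4, -5]
Insert 21: shifted 0 elements -> [-5, 19, 21, 40, -4, -5]
Insert 40: shifted 0 elements -> [-5, 19, 21, 40, -4, -5]
Insert -4: shifted 3 elements -> [-5, -4, 19, 21, 40, -5]
Insert -5: shifted 4 elements -> [-5, -5, -4, 19, 21, 40]


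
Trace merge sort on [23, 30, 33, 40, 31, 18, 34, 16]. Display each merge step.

Divide and conquer:
  Merge [23] + [30] -> [23, 30]
  Merge [33] + [40] -> [33, 40]
  Merge [23, 30] + [33, 40] -> [23, 30, 33, 40]
  Merge [31] + [18] -> [18, 31]
  Merge [34] + [16] -> [16, 34]
  Merge [18, 31] + [16, 34] -> [16, 18, 31, 34]
  Merge [23, 30, 33, 40] + [16, 18, 31, 34] -> [16, 18, 23, 30, 31, 33, 34, 40]


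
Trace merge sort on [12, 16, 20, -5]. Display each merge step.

Divide and conquer:
  Merge [12] + [16] -> [12, 16]
  Merge [20] + [-5] -> [-5, 20]
  Merge [12, 16] + [-5, 20] -> [-5, 12, 16, 20]


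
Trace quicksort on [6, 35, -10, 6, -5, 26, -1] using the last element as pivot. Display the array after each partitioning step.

Partition 1: pivot=-1 at index 2 -> [-10, -5, -1, 6, 35, 26, 6]
Partition 2: pivot=-5 at index 1 -> [-10, -5, -1, 6, 35, 26, 6]
Partition 3: pivot=6 at index 4 -> [-10, -5, -1, 6, 6, 26, 35]
Partition 4: pivot=35 at index 6 -> [-10, -5, -1, 6, 6, 26, 35]


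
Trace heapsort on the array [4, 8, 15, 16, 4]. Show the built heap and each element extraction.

Build heap: [16, 8, 15, 4, 4]
Extract 16: [15, 8, 4, 4, 16]
Extract 15: [8, 4, 4, 15, 16]
Extract 8: [4, 4, 8, 15, 16]
Extract 4: [4, 4, 8, 15, 16]


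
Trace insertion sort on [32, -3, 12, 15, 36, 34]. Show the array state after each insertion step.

First element 32 is already 'sorted'
Insert -3: shifted 1 elements -> [-3, 32, 12, 15, 36, 34]
Insert 12: shifted 1 elements -> [-3, 12, 32, 15, 36, 34]
Insert 15: shifted 1 elements -> [-3, 12, 15, 32, 36, 34]
Insert 36: shifted 0 elements -> [-3, 12, 15, 32, 36, 34]
Insert 34: shifted 1 elements -> [-3, 12, 15, 32, 34, 36]


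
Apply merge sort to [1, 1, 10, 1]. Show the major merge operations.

Divide and conquer:
  Merge [1] + [1] -> [1, 1]
  Merge [10] + [1] -> [1, 10]
  Merge [1, 1] + [1, 10] -> [1, 1, 1, 10]


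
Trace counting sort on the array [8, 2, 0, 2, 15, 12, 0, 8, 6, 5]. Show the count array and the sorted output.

Count array: [2, 0, 2, 0, 0, 1, 1, 0, 2, 0, 0, 0, 1, 0, 0, 1]
(count[i] = number of elements equal to i)
Cumulative count: [2, 2, 4, 4, 4, 5, 6, 6, 8, 8, 8, 8, 9, 9, 9, 10]
Sorted: [0, 0, 2, 2, 5, 6, 8, 8, 12, 15]


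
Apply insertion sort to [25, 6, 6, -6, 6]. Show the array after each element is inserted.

First element 25 is already 'sorted'
Insert 6: shifted 1 elements -> [6, 25, 6, -6, 6]
Insert 6: shifted 1 elements -> [6, 6, 25, -6, 6]
Insert -6: shifted 3 elements -> [-6, 6, 6, 25, 6]
Insert 6: shifted 1 elements -> [-6, 6, 6, 6, 25]


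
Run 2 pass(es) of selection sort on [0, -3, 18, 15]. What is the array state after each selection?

Pass 1: Select minimum -3 at index 1, swap -> [-3, 0, 18, 15]
Pass 2: Select minimum 0 at index 1, swap -> [-3, 0, 18, 15]


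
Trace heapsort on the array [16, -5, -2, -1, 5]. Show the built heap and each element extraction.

Build heap: [16, 5, -2, -1, -5]
Extract 16: [5, -1, -2, -5, 16]
Extract 5: [-1, -5, -2, 5, 16]
Extract -1: [-2, -5, -1, 5, 16]
Extract -2: [-5, -2, -1, 5, 16]


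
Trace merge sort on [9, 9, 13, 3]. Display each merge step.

Divide and conquer:
  Merge [9] + [9] -> [9, 9]
  Merge [13] + [3] -> [3, 13]
  Merge [9, 9] + [3, 13] -> [3, 9, 9, 13]


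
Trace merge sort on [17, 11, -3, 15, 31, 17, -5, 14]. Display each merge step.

Divide and conquer:
  Merge [17] + [11] -> [11, 17]
  Merge [-3] + [15] -> [-3, 15]
  Merge [11, 17] + [-3, 15] -> [-3, 11, 15, 17]
  Merge [31] + [17] -> [17, 31]
  Merge [-5] + [14] -> [-5, 14]
  Merge [17, 31] + [-5, 14] -> [-5, 14, 17, 31]
  Merge [-3, 11, 15, 17] + [-5, 14, 17, 31] -> [-5, -3, 11, 14, 15, 17, 17, 31]


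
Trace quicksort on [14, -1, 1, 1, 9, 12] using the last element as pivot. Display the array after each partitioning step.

Partition 1: pivot=12 at index 4 -> [-1, 1, 1, 9, 12, 14]
Partition 2: pivot=9 at index 3 -> [-1, 1, 1, 9, 12, 14]
Partition 3: pivot=1 at index 2 -> [-1, 1, 1, 9, 12, 14]
Partition 4: pivot=1 at index 1 -> [-1, 1, 1, 9, 12, 14]


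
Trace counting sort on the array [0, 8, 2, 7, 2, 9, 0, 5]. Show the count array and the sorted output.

Count array: [2, 0, 2, 0, 0, 1, 0, 1, 1, 1]
(count[i] = number of elements equal to i)
Cumulative count: [2, 2, 4, 4, 4, 5, 5, 6, 7, 8]
Sorted: [0, 0, 2, 2, 5, 7, 8, 9]


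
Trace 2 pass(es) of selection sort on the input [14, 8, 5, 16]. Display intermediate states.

Pass 1: Select minimum 5 at index 2, swap -> [5, 8, 14, 16]
Pass 2: Select minimum 8 at index 1, swap -> [5, 8, 14, 16]


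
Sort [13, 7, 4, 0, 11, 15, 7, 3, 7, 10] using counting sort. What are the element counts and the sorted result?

Count array: [1, 0, 0, 1, 1, 0, 0, 3, 0, 0, 1, 1, 0, 1, 0, 1]
(count[i] = number of elements equal to i)
Cumulative count: [1, 1, 1, 2, 3, 3, 3, 6, 6, 6, 7, 8, 8, 9, 9, 10]
Sorted: [0, 3, 4, 7, 7, 7, 10, 11, 13, 15]


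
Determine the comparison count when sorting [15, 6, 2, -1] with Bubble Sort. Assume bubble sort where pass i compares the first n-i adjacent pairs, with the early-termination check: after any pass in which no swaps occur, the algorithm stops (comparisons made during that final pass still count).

Pass 1: compare adjacent pairs (0,1)..(2,3) = 3 comparison(s), 3 swap(s) -> [6, 2, -1, 15]
Pass 2: compare adjacent pairs (0,1)..(1,2) = 2 comparison(s), 2 swap(s) -> [2, -1, 6, 15]
Pass 3: compare adjacent pairs (0,1)..(0,1) = 1 comparison(s), 1 swap(s) -> [-1, 2, 6, 15]
Every pass made at least one swap, so all n-1 passes run.
Total comparisons: 3 + 2 + 1 = 6


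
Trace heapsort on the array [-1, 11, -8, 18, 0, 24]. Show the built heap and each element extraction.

Build heap: [24, 18, -1, 11, 0, -8]
Extract 24: [18, 11, -1, -8, 0, 24]
Extract 18: [11, 0, -1, -8, 18, 24]
Extract 11: [0, -8, -1, 11, 18, 24]
Extract 0: [-1, -8, 0, 11, 18, 24]
Extract -1: [-8, -1, 0, 11, 18, 24]


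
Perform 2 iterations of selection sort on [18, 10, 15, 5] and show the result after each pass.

Pass 1: Select minimum 5 at index 3, swap -> [5, 10, 15, 18]
Pass 2: Select minimum 10 at index 1, swap -> [5, 10, 15, 18]


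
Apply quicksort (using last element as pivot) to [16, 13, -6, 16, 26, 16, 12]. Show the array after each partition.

Partition 1: pivot=12 at index 1 -> [-6, 12, 16, 16, 26, 16, 13]
Partition 2: pivot=13 at index 2 -> [-6, 12, 13, 16, 26, 16, 16]
Partition 3: pivot=16 at index 5 -> [-6, 12, 13, 16, 16, 16, 26]
Partition 4: pivot=16 at index 4 -> [-6, 12, 13, 16, 16, 16, 26]


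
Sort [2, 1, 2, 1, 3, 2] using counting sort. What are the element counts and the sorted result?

Count array: [0, 2, 3, 1]
(count[i] = number of elements equal to i)
Cumulative count: [0, 2, 5, 6]
Sorted: [1, 1, 2, 2, 2, 3]


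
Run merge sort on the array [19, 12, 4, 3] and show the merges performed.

Divide and conquer:
  Merge [19] + [12] -> [12, 19]
  Merge [4] + [3] -> [3, 4]
  Merge [12, 19] + [3, 4] -> [3, 4, 12, 19]


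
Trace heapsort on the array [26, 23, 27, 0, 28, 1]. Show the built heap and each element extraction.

Build heap: [28, 26, 27, 0, 23, 1]
Extract 28: [27, 26, 1, 0, 23, 28]
Extract 27: [26, 23, 1, 0, 27, 28]
Extract 26: [23, 0, 1, 26, 27, 28]
Extract 23: [1, 0, 23, 26, 27, 28]
Extract 1: [0, 1, 23, 26, 27, 28]


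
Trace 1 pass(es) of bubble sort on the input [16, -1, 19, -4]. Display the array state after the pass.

After pass 1: [-1, 16, -4, 19] (2 swaps)
Total swaps: 2


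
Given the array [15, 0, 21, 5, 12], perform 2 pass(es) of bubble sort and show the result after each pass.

After pass 1: [0, 15, 5, 12, 21] (3 swaps)
After pass 2: [0, 5, 12, 15, 21] (2 swaps)
Total swaps: 5


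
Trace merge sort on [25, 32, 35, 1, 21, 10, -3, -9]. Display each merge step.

Divide and conquer:
  Merge [25] + [32] -> [25, 32]
  Merge [35] + [1] -> [1, 35]
  Merge [25, 32] + [1, 35] -> [1, 25, 32, 35]
  Merge [21] + [10] -> [10, 21]
  Merge [-3] + [-9] -> [-9, -3]
  Merge [10, 21] + [-9, -3] -> [-9, -3, 10, 21]
  Merge [1, 25, 32, 35] + [-9, -3, 10, 21] -> [-9, -3, 1, 10, 21, 25, 32, 35]


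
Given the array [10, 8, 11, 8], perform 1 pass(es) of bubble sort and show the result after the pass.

After pass 1: [8, 10, 8, 11] (2 swaps)
Total swaps: 2


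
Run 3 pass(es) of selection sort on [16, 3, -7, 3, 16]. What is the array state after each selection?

Pass 1: Select minimum -7 at index 2, swap -> [-7, 3, 16, 3, 16]
Pass 2: Select minimum 3 at index 1, swap -> [-7, 3, 16, 3, 16]
Pass 3: Select minimum 3 at index 3, swap -> [-7, 3, 3, 16, 16]


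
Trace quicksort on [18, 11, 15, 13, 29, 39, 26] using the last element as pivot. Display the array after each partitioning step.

Partition 1: pivot=26 at index 4 -> [18, 11, 15, 13, 26, 39, 29]
Partition 2: pivot=13 at index 1 -> [11, 13, 15, 18, 26, 39, 29]
Partition 3: pivot=18 at index 3 -> [11, 13, 15, 18, 26, 39, 29]
Partition 4: pivot=29 at index 5 -> [11, 13, 15, 18, 26, 29, 39]


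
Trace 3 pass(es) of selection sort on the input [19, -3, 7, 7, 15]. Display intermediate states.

Pass 1: Select minimum -3 at index 1, swap -> [-3, 19, 7, 7, 15]
Pass 2: Select minimum 7 at index 2, swap -> [-3, 7, 19, 7, 15]
Pass 3: Select minimum 7 at index 3, swap -> [-3, 7, 7, 19, 15]


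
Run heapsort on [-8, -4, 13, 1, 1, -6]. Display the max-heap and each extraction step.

Build heap: [13, 1, -6, -4, 1, -8]
Extract 13: [1, 1, -6, -4, -8, 13]
Extract 1: [1, -4, -6, -8, 1, 13]
Extract 1: [-4, -8, -6, 1, 1, 13]
Extract -4: [-6, -8, -4, 1, 1, 13]
Extract -6: [-8, -6, -4, 1, 1, 13]


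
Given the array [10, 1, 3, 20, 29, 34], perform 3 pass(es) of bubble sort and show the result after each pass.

After pass 1: [1, 3, 10, 20, 29, 34] (2 swaps)
After pass 2: [1, 3, 10, 20, 29, 34] (0 swaps)
After pass 3: [1, 3, 10, 20, 29, 34] (0 swaps)
Total swaps: 2


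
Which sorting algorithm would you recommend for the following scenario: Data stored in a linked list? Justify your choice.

Best choice: Merge sort
Reason: Merge sort doesn't require random access; can be done in O(1) extra space for linked lists


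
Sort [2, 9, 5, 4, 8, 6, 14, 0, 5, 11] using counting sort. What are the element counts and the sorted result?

Count array: [1, 0, 1, 0, 1, 2, 1, 0, 1, 1, 0, 1, 0, 0, 1]
(count[i] = number of elements equal to i)
Cumulative count: [1, 1, 2, 2, 3, 5, 6, 6, 7, 8, 8, 9, 9, 9, 10]
Sorted: [0, 2, 4, 5, 5, 6, 8, 9, 11, 14]


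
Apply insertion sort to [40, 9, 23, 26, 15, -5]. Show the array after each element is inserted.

First element 40 is already 'sorted'
Insert 9: shifted 1 elements -> [9, 40, 23, 26, 15, -5]
Insert 23: shifted 1 elements -> [9, 23, 40, 26, 15, -5]
Insert 26: shifted 1 elements -> [9, 23, 26, 40, 15, -5]
Insert 15: shifted 3 elements -> [9, 15, 23, 26, 40, -5]
Insert -5: shifted 5 elements -> [-5, 9, 15, 23, 26, 40]


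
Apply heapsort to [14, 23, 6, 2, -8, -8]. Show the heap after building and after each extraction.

Build heap: [23, 14, 6, 2, -8, -8]
Extract 23: [14, 2, 6, -8, -8, 23]
Extract 14: [6, 2, -8, -8, 14, 23]
Extract 6: [2, -8, -8, 6, 14, 23]
Extract 2: [-8, -8, 2, 6, 14, 23]
Extract -8: [-8, -8, 2, 6, 14, 23]


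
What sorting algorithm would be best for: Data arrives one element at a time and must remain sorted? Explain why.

Best choice: Insertion sort
Reason: Insertion sort naturally handles online/streaming input by inserting each new element into sorted position


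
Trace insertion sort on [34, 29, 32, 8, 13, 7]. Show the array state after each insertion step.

First element 34 is already 'sorted'
Insert 29: shifted 1 elements -> [29, 34, 32, 8, 13, 7]
Insert 32: shifted 1 elements -> [29, 32, 34, 8, 13, 7]
Insert 8: shifted 3 elements -> [8, 29, 32, 34, 13, 7]
Insert 13: shifted 3 elements -> [8, 13, 29, 32, 34, 7]
Insert 7: shifted 5 elements -> [7, 8, 13, 29, 32, 34]


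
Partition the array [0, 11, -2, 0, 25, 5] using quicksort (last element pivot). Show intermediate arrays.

Partition 1: pivot=5 at index 3 -> [0, -2, 0, 5, 25, 11]
Partition 2: pivot=0 at index 2 -> [0, -2, 0, 5, 25, 11]
Partition 3: pivot=-2 at index 0 -> [-2, 0, 0, 5, 25, 11]
Partition 4: pivot=11 at index 4 -> [-2, 0, 0, 5, 11, 25]


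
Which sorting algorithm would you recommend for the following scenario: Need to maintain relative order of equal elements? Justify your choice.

Best choice: Merge sort or Insertion sort
Reason: Both are stable; quicksort and heapsort are not stable


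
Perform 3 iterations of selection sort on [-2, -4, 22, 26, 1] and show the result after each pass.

Pass 1: Select minimum -4 at index 1, swap -> [-4, -2, 22, 26, 1]
Pass 2: Select minimum -2 at index 1, swap -> [-4, -2, 22, 26, 1]
Pass 3: Select minimum 1 at index 4, swap -> [-4, -2, 1, 26, 22]


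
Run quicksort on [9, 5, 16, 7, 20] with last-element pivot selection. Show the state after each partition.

Partition 1: pivot=20 at index 4 -> [9, 5, 16, 7, 20]
Partition 2: pivot=7 at index 1 -> [5, 7, 16, 9, 20]
Partition 3: pivot=9 at index 2 -> [5, 7, 9, 16, 20]


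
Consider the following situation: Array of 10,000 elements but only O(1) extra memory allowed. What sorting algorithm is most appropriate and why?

Best choice: Heapsort
Reason: Heapsort rearranges the array in place using O(1) auxiliary space and still guarantees O(n log n) time; quicksort partitions in place but needs Theta(log n) stack space for recursion (O(n) in the worst case), and mergesort requires O(n) auxiliary space


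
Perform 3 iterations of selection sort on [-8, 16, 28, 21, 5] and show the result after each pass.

Pass 1: Select minimum -8 at index 0, swap -> [-8, 16, 28, 21, 5]
Pass 2: Select minimum 5 at index 4, swap -> [-8, 5, 28, 21, 16]
Pass 3: Select minimum 16 at index 4, swap -> [-8, 5, 16, 21, 28]


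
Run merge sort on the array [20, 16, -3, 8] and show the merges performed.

Divide and conquer:
  Merge [20] + [16] -> [16, 20]
  Merge [-3] + [8] -> [-3, 8]
  Merge [16, 20] + [-3, 8] -> [-3, 8, 16, 20]


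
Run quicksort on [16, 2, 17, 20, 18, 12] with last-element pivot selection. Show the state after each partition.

Partition 1: pivot=12 at index 1 -> [2, 12, 17, 20, 18, 16]
Partition 2: pivot=16 at index 2 -> [2, 12, 16, 20, 18, 17]
Partition 3: pivot=17 at index 3 -> [2, 12, 16, 17, 18, 20]
Partition 4: pivot=20 at index 5 -> [2, 12, 16, 17, 18, 20]


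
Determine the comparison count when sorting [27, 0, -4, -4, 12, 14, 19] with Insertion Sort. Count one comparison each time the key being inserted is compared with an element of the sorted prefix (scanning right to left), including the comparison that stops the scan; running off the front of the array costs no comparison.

Insert 0: 27 > 0 (shift), reached front = 1 comparison(s) -> [0, 27, -4, -4, 12, 14, 19]
Insert -4: 27 > -4 (shift), 0 > -4 (shift), reached front = 2 comparison(s) -> [-4, 0, 27, -4, 12, 14, 19]
Insert -4: 27 > -4 (shift), 0 > -4 (shift), -4 <= -4 (stop) = 3 comparison(s) -> [-4, -4, 0, 27, 12, 14, 19]
Insert 12: 27 > 12 (shift), 0 <= 12 (stop) = 2 comparison(s) -> [-4, -4, 0, 12, 27, 14, 19]
Insert 14: 27 > 14 (shift), 12 <= 14 (stop) = 2 comparison(s) -> [-4, -4, 0, 12, 14, 27, 19]
Insert 19: 27 > 19 (shift), 14 <= 19 (stop) = 2 comparison(s) -> [-4, -4, 0, 12, 14, 19, 27]
Total comparisons: 1 + 2 + 3 + 2 + 2 + 2 = 12


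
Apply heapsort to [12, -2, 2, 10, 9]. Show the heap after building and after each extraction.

Build heap: [12, 10, 2, -2, 9]
Extract 12: [10, 9, 2, -2, 12]
Extract 10: [9, -2, 2, 10, 12]
Extract 9: [2, -2, 9, 10, 12]
Extract 2: [-2, 2, 9, 10, 12]


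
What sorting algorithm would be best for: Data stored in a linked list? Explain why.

Best choice: Merge sort
Reason: Merge sort doesn't require random access; can be done in O(1) extra space for linked lists


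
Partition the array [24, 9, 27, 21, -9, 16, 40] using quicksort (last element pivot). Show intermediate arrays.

Partition 1: pivot=40 at index 6 -> [24, 9, 27, 21, -9, 16, 40]
Partition 2: pivot=16 at index 2 -> [9, -9, 16, 21, 24, 27, 40]
Partition 3: pivot=-9 at index 0 -> [-9, 9, 16, 21, 24, 27, 40]
Partition 4: pivot=27 at index 5 -> [-9, 9, 16, 21, 24, 27, 40]
Partition 5: pivot=24 at index 4 -> [-9, 9, 16, 21, 24, 27, 40]


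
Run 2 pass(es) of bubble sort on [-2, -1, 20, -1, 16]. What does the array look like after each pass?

After pass 1: [-2, -1, -1, 16, 20] (2 swaps)
After pass 2: [-2, -1, -1, 16, 20] (0 swaps)
Total swaps: 2


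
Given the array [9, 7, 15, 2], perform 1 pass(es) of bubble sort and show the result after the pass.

After pass 1: [7, 9, 2, 15] (2 swaps)
Total swaps: 2


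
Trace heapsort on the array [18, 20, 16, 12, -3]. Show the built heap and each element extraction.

Build heap: [20, 18, 16, 12, -3]
Extract 20: [18, 12, 16, -3, 20]
Extract 18: [16, 12, -3, 18, 20]
Extract 16: [12, -3, 16, 18, 20]
Extract 12: [-3, 12, 16, 18, 20]


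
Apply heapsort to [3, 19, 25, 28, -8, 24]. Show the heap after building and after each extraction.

Build heap: [28, 19, 25, 3, -8, 24]
Extract 28: [25, 19, 24, 3, -8, 28]
Extract 25: [24, 19, -8, 3, 25, 28]
Extract 24: [19, 3, -8, 24, 25, 28]
Extract 19: [3, -8, 19, 24, 25, 28]
Extract 3: [-8, 3, 19, 24, 25, 28]


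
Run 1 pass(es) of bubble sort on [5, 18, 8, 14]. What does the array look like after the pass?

After pass 1: [5, 8, 14, 18] (2 swaps)
Total swaps: 2


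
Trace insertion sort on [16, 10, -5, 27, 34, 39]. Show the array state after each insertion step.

First element 16 is already 'sorted'
Insert 10: shifted 1 elements -> [10, 16, -5, 27, 34, 39]
Insert -5: shifted 2 elements -> [-5, 10, 16, 27, 34, 39]
Insert 27: shifted 0 elements -> [-5, 10, 16, 27, 34, 39]
Insert 34: shifted 0 elements -> [-5, 10, 16, 27, 34, 39]
Insert 39: shifted 0 elements -> [-5, 10, 16, 27, 34, 39]


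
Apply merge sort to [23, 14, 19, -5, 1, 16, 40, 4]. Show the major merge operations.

Divide and conquer:
  Merge [23] + [14] -> [14, 23]
  Merge [19] + [-5] -> [-5, 19]
  Merge [14, 23] + [-5, 19] -> [-5, 14, 19, 23]
  Merge [1] + [16] -> [1, 16]
  Merge [40] + [4] -> [4, 40]
  Merge [1, 16] + [4, 40] -> [1, 4, 16, 40]
  Merge [-5, 14, 19, 23] + [1, 4, 16, 40] -> [-5, 1, 4, 14, 16, 19, 23, 40]


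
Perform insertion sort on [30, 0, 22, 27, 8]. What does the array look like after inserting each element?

First element 30 is already 'sorted'
Insert 0: shifted 1 elements -> [0, 30, 22, 27, 8]
Insert 22: shifted 1 elements -> [0, 22, 30, 27, 8]
Insert 27: shifted 1 elements -> [0, 22, 27, 30, 8]
Insert 8: shifted 3 elements -> [0, 8, 22, 27, 30]


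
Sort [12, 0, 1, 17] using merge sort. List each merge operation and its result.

Divide and conquer:
  Merge [12] + [0] -> [0, 12]
  Merge [1] + [17] -> [1, 17]
  Merge [0, 12] + [1, 17] -> [0, 1, 12, 17]


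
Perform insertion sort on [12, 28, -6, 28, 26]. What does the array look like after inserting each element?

First element 12 is already 'sorted'
Insert 28: shifted 0 elements -> [12, 28, -6, 28, 26]
Insert -6: shifted 2 elements -> [-6, 12, 28, 28, 26]
Insert 28: shifted 0 elements -> [-6, 12, 28, 28, 26]
Insert 26: shifted 2 elements -> [-6, 12, 26, 28, 28]


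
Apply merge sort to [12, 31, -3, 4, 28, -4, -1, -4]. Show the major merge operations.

Divide and conquer:
  Merge [12] + [31] -> [12, 31]
  Merge [-3] + [4] -> [-3, 4]
  Merge [12, 31] + [-3, 4] -> [-3, 4, 12, 31]
  Merge [28] + [-4] -> [-4, 28]
  Merge [-1] + [-4] -> [-4, -1]
  Merge [-4, 28] + [-4, -1] -> [-4, -4, -1, 28]
  Merge [-3, 4, 12, 31] + [-4, -4, -1, 28] -> [-4, -4, -3, -1, 4, 12, 28, 31]


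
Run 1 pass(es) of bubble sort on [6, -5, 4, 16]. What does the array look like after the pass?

After pass 1: [-5, 4, 6, 16] (2 swaps)
Total swaps: 2


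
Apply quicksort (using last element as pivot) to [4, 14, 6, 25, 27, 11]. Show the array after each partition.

Partition 1: pivot=11 at index 2 -> [4, 6, 11, 25, 27, 14]
Partition 2: pivot=6 at index 1 -> [4, 6, 11, 25, 27, 14]
Partition 3: pivot=14 at index 3 -> [4, 6, 11, 14, 27, 25]
Partition 4: pivot=25 at index 4 -> [4, 6, 11, 14, 25, 27]


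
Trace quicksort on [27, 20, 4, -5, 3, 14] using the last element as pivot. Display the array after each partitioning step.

Partition 1: pivot=14 at index 3 -> [4, -5, 3, 14, 27, 20]
Partition 2: pivot=3 at index 1 -> [-5, 3, 4, 14, 27, 20]
Partition 3: pivot=20 at index 4 -> [-5, 3, 4, 14, 20, 27]


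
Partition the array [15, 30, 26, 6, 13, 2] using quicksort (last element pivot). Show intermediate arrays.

Partition 1: pivot=2 at index 0 -> [2, 30, 26, 6, 13, 15]
Partition 2: pivot=15 at index 3 -> [2, 6, 13, 15, 26, 30]
Partition 3: pivot=13 at index 2 -> [2, 6, 13, 15, 26, 30]
Partition 4: pivot=30 at index 5 -> [2, 6, 13, 15, 26, 30]


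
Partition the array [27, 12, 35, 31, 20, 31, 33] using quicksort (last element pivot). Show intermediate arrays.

Partition 1: pivot=33 at index 5 -> [27, 12, 31, 20, 31, 33, 35]
Partition 2: pivot=31 at index 4 -> [27, 12, 31, 20, 31, 33, 35]
Partition 3: pivot=20 at index 1 -> [12, 20, 31, 27, 31, 33, 35]
Partition 4: pivot=27 at index 2 -> [12, 20, 27, 31, 31, 33, 35]


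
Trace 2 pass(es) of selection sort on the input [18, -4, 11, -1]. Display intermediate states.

Pass 1: Select minimum -4 at index 1, swap -> [-4, 18, 11, -1]
Pass 2: Select minimum -1 at index 3, swap -> [-4, -1, 11, 18]


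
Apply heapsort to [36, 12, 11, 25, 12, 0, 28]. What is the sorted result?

Build heap: [36, 25, 28, 12, 12, 0, 11]
Extract 36: [28, 25, 11, 12, 12, 0, 36]
Extract 28: [25, 12, 11, 0, 12, 28, 36]
Extract 25: [12, 12, 11, 0, 25, 28, 36]
Extract 12: [12, 0, 11, 12, 25, 28, 36]
Extract 12: [11, 0, 12, 12, 25, 28, 36]
Extract 11: [0, 11, 12, 12, 25, 28, 36]


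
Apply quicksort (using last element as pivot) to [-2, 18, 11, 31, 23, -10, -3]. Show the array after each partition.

Partition 1: pivot=-3 at index 1 -> [-10, -3, 11, 31, 23, -2, 18]
Partition 2: pivot=18 at index 4 -> [-10, -3, 11, -2, 18, 31, 23]
Partition 3: pivot=-2 at index 2 -> [-10, -3, -2, 11, 18, 31, 23]
Partition 4: pivot=23 at index 5 -> [-10, -3, -2, 11, 18, 23, 31]


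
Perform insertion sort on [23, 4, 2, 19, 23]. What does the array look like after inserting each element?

First element 23 is already 'sorted'
Insert 4: shifted 1 elements -> [4, 23, 2, 19, 23]
Insert 2: shifted 2 elements -> [2, 4, 23, 19, 23]
Insert 19: shifted 1 elements -> [2, 4, 19, 23, 23]
Insert 23: shifted 0 elements -> [2, 4, 19, 23, 23]
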